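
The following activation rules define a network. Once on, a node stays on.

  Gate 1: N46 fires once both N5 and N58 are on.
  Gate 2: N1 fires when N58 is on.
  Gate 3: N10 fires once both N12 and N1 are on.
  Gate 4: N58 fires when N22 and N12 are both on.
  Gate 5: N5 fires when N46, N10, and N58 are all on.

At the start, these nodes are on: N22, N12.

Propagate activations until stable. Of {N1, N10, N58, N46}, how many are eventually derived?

3

N22 and N12 are on, so N58 fires (Gate 4).
Gate 2: N58 on → N1 on.
N12 and N1 are on, so N10 fires (Gate 3).
N1: reached.
N10: reached.
N58: reached.
N46 would need N5 and N58 (Gate 1), but N5 never turns on.
Reached: N1, N10, and N58 — 3 of the 4.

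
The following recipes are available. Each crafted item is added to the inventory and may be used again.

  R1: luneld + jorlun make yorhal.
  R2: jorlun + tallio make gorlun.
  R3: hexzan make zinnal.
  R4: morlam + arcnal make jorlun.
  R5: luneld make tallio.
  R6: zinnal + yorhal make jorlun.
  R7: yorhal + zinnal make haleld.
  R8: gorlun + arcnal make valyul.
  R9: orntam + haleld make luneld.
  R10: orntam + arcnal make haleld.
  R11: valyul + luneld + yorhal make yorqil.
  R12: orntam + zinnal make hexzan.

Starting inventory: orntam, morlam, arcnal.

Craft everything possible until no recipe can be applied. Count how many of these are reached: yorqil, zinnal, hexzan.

morlam + arcnal → jorlun (R4).
orntam + arcnal → haleld (R10).
Using R9, orntam and haleld make luneld.
Using R1, luneld and jorlun make yorhal.
Using R5, luneld makes tallio.
Using R2, jorlun and tallio make gorlun.
gorlun + arcnal → valyul (R8).
Using R11, valyul, luneld, and yorhal make yorqil.
yorqil: reached.
zinnal would need hexzan (R3), but hexzan is never obtained.
hexzan would need orntam and zinnal (R12), but zinnal is never obtained.
Reached: yorqil — 1 of the 3.

1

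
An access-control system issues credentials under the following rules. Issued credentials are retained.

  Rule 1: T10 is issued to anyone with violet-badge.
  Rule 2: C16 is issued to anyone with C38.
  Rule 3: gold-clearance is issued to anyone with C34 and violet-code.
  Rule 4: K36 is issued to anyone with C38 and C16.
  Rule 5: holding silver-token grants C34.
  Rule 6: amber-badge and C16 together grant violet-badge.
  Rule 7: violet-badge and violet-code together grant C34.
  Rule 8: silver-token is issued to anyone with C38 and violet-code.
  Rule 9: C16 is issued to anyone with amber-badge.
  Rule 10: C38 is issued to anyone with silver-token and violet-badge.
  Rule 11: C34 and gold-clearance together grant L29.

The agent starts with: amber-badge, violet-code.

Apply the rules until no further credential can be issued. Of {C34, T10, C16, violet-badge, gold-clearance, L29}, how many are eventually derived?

6

Holding amber-badge grants C16 (Rule 9).
Holding amber-badge and C16 grants violet-badge (Rule 6).
Holding violet-badge grants T10 (Rule 1).
Holding violet-badge and violet-code grants C34 (Rule 7).
Holding C34 and violet-code grants gold-clearance (Rule 3).
Holding C34 and gold-clearance grants L29 (Rule 11).
C34: reached.
T10: reached.
C16: reached.
violet-badge: reached.
gold-clearance: reached.
L29: reached.
All 6 are reached.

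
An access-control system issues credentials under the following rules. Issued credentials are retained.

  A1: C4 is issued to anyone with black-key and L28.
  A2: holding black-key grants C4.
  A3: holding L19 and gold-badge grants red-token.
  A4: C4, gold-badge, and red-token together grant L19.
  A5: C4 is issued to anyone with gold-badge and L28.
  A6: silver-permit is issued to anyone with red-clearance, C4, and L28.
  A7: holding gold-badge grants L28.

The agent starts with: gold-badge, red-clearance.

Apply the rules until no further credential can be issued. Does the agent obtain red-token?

No

red-token would need L19 and gold-badge (A3), but L19 is never granted.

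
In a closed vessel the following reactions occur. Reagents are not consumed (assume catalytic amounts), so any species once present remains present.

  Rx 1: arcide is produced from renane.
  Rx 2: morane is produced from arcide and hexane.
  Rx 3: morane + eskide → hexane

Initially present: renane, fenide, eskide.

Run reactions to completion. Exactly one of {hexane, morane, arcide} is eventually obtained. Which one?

renane present → arcide forms (Rx 1).
morane would need arcide and hexane (Rx 2), but hexane never forms. hexane would need morane and eskide (Rx 3), but morane never forms.

arcide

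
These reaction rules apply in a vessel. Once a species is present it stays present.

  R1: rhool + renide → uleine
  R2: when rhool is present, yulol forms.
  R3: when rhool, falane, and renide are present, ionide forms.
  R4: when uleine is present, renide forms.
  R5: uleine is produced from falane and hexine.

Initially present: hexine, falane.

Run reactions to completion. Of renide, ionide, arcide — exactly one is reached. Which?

falane and hexine present → uleine forms (R5).
uleine present → renide forms (R4).
ionide would need rhool, falane, and renide (R3), but rhool never forms. No rule produces arcide, and it is not given.

renide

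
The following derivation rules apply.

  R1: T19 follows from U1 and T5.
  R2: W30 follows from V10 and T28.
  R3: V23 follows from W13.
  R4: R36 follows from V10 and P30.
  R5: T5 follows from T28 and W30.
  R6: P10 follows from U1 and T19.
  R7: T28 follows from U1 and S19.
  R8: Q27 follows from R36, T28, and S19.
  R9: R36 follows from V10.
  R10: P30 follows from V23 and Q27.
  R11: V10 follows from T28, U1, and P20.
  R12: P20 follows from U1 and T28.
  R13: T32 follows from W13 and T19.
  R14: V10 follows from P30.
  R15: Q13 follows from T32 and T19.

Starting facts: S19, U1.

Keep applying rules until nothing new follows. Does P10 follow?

From U1 and S19, R7 gives T28.
U1 and T28 hold, so P20 follows (R12).
T28, U1, and P20 hold, so V10 follows (R11).
From V10 and T28, R2 gives W30.
From T28 and W30, R5 gives T5.
From U1 and T5, R1 gives T19.
U1 and T19 hold, so P10 follows (R6).

Yes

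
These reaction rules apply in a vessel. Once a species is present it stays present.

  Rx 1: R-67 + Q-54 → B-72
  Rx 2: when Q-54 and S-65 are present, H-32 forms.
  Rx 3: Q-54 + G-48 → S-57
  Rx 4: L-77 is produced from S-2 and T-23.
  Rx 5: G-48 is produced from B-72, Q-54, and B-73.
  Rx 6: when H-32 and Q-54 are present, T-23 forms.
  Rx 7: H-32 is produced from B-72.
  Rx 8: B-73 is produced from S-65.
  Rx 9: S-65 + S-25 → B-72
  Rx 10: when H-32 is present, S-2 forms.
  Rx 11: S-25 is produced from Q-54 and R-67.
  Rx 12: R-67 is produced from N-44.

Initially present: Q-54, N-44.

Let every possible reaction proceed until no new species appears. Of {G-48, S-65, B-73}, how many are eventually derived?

G-48 would need B-72, Q-54, and B-73 (Rx 5), but B-73 never forms.
No rule produces S-65, and it is not given.
B-73 would need S-65 (Rx 8), but S-65 never forms.
None of the 3 are reached.

0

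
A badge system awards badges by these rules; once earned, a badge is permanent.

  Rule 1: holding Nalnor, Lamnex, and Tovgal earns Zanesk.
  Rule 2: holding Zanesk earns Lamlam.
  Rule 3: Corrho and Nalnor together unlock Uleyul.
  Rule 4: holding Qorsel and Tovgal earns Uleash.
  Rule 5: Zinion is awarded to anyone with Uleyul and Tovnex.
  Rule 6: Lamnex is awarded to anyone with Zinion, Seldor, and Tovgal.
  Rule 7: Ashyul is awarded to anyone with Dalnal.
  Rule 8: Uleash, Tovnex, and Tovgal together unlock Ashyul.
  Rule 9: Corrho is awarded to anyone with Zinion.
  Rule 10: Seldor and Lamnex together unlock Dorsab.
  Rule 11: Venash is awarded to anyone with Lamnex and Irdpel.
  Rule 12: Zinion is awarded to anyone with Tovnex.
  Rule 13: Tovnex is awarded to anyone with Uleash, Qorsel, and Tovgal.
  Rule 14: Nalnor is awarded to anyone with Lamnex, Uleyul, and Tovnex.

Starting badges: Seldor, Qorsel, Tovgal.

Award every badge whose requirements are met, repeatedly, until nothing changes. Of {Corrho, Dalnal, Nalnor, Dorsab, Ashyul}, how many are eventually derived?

3

With Qorsel and Tovgal, Uleash is earned (Rule 4).
With Uleash, Qorsel, and Tovgal, Tovnex is earned (Rule 13).
With Uleash, Tovnex, and Tovgal, Ashyul is earned (Rule 8).
With Tovnex, Zinion is earned (Rule 12).
With Zinion, Corrho is earned (Rule 9).
With Zinion, Seldor, and Tovgal, Lamnex is earned (Rule 6).
With Seldor and Lamnex, Dorsab is earned (Rule 10).
Corrho: reached.
No rule produces Dalnal, and it is not given.
Nalnor would need Lamnex, Uleyul, and Tovnex (Rule 14), but Uleyul is never earned.
Dorsab: reached.
Ashyul: reached.
Reached: Corrho, Dorsab, and Ashyul — 3 of the 5.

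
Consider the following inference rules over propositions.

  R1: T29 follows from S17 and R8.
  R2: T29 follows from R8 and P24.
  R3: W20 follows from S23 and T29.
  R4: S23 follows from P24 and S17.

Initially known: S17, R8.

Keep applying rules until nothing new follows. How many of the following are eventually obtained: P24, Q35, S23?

No rule produces P24, and it is not given.
No rule produces Q35, and it is not given.
S23 would need P24 and S17 (R4), but P24 is never established.
None of the 3 are reached.

0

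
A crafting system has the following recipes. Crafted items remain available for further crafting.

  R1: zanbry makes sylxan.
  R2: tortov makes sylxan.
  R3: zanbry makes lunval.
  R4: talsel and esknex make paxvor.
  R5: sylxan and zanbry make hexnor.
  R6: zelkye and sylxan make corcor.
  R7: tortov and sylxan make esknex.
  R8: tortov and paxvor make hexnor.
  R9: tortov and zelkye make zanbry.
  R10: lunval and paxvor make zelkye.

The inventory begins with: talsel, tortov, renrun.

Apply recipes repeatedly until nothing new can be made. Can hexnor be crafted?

Using R2, tortov makes sylxan.
tortov and sylxan → esknex (R7).
talsel and esknex → paxvor (R4).
tortov and paxvor → hexnor (R8).

Yes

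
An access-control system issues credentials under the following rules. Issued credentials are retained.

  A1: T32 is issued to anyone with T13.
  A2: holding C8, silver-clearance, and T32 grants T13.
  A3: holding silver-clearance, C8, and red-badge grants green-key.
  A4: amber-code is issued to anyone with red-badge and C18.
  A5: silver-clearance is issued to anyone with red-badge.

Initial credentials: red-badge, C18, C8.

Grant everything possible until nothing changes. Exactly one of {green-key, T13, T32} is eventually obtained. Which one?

green-key

Holding red-badge grants silver-clearance (A5).
Holding silver-clearance, C8, and red-badge grants green-key (A3).
T13 would need C8, silver-clearance, and T32 (A2), but T32 is never granted. T32 would need T13 (A1), but T13 is never granted.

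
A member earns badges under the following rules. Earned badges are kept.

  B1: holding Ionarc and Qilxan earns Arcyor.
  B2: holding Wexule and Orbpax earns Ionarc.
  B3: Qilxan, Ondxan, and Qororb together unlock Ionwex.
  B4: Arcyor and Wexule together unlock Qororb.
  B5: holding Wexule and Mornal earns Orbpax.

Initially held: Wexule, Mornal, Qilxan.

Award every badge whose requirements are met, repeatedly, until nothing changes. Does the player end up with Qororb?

Yes

With Wexule and Mornal, Orbpax is earned (B5).
With Wexule and Orbpax, Ionarc is earned (B2).
With Ionarc and Qilxan, Arcyor is earned (B1).
With Arcyor and Wexule, Qororb is earned (B4).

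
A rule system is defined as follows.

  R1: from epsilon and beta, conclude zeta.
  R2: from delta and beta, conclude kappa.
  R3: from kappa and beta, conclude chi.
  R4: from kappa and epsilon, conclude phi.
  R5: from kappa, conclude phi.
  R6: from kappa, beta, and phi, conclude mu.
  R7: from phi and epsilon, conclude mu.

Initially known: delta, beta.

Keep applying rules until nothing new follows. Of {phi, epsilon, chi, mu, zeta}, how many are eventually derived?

3

delta and beta hold, so kappa follows (R2).
From kappa and beta, R3 gives chi.
kappa holds, so phi follows (R5).
kappa, beta, and phi hold, so mu follows (R6).
phi: reached.
No rule produces epsilon, and it is not given.
chi: reached.
mu: reached.
zeta would need epsilon and beta (R1), but epsilon is never established.
Reached: phi, chi, and mu — 3 of the 5.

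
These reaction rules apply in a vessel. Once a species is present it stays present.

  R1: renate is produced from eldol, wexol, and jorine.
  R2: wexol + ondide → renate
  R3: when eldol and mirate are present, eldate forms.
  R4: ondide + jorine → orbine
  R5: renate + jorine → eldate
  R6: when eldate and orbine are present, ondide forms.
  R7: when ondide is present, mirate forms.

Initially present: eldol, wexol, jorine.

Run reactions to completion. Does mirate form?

No

mirate would need ondide (R7), but ondide never forms.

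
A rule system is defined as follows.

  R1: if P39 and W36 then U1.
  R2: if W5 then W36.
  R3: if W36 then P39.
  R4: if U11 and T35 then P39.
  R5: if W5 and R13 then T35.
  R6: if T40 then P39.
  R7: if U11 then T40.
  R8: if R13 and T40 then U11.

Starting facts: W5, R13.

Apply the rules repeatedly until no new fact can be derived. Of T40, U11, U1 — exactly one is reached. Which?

U1

From W5, R2 gives W36.
W36 holds, so P39 follows (R3).
P39 and W36 hold, so U1 follows (R1).
T40 would need U11 (R7), but U11 is never established. U11 would need R13 and T40 (R8), but T40 is never established.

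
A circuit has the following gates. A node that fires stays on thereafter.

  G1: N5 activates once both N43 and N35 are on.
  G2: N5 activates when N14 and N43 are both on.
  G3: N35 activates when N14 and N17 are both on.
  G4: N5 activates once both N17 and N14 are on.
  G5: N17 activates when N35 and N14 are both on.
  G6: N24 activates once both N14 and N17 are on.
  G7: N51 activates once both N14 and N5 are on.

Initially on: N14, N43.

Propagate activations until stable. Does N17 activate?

No

N17 would need N35 and N14 (G5), but N35 never turns on.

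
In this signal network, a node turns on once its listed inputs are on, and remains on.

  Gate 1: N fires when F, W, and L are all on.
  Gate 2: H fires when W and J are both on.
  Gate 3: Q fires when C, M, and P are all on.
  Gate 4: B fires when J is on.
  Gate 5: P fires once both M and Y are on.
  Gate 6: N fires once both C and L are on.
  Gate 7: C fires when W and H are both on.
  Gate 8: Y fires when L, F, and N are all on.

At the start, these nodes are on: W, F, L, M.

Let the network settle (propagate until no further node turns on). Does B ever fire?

No

B would need J (Gate 4), but J never turns on.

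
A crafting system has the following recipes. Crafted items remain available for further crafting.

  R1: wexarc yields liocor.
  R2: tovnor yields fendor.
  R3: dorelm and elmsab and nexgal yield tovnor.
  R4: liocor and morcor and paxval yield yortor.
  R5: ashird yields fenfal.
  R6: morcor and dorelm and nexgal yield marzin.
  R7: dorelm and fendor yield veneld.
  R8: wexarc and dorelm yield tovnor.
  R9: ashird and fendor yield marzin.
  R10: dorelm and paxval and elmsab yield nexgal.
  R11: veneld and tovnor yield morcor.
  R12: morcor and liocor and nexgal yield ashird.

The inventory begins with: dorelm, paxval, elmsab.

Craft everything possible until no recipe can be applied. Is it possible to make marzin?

Using R10, dorelm, paxval, and elmsab make nexgal.
dorelm and elmsab and nexgal → tovnor (R3).
Using R2, tovnor makes fendor.
Using R7, dorelm and fendor make veneld.
Using R11, veneld and tovnor make morcor.
morcor and dorelm and nexgal → marzin (R6).

Yes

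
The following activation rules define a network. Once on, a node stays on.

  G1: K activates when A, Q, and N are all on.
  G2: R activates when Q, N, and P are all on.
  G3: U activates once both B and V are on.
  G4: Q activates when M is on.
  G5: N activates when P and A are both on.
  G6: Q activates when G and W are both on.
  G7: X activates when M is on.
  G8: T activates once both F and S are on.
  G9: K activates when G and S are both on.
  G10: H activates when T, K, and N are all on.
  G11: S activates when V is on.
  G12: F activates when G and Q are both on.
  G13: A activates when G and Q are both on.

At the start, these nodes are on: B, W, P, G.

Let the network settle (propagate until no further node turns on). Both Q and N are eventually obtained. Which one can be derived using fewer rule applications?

Q

Q: G6: G and W on → Q on. [1 rule application]
N: G and W are on, so Q activates (G6). G and Q are on, so A activates (G13). P and A are on, so N activates (G5). [3 rule applications]
Q needs fewer.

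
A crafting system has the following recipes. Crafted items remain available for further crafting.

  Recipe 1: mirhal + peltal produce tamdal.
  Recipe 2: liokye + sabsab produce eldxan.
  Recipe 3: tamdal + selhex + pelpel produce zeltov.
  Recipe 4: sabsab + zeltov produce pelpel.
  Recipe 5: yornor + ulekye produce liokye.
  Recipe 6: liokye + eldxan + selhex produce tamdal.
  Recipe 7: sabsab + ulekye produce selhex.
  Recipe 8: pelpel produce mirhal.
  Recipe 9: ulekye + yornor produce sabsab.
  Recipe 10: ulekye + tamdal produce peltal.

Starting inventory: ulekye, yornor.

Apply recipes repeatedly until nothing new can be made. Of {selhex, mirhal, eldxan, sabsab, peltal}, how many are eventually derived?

ulekye + yornor → sabsab (Recipe 9).
Using Recipe 5, yornor and ulekye make liokye.
Using Recipe 7, sabsab and ulekye make selhex.
Using Recipe 2, liokye and sabsab make eldxan.
Using Recipe 6, liokye, eldxan, and selhex make tamdal.
ulekye + tamdal → peltal (Recipe 10).
selhex: reached.
mirhal would need pelpel (Recipe 8), but pelpel is never obtained.
eldxan: reached.
sabsab: reached.
peltal: reached.
Reached: selhex, eldxan, sabsab, and peltal — 4 of the 5.

4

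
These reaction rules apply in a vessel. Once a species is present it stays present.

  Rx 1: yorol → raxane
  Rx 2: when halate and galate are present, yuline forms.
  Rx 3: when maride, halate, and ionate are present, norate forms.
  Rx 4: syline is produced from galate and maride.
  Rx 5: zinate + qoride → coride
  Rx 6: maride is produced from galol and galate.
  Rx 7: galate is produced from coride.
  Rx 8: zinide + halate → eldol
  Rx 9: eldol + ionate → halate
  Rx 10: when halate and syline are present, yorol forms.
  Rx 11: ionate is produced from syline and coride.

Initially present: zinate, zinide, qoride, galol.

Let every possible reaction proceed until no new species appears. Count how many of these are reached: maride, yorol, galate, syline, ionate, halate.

zinate and qoride present → coride forms (Rx 5).
coride present → galate forms (Rx 7).
galol and galate present → maride forms (Rx 6).
galate and maride present → syline forms (Rx 4).
syline and coride present → ionate forms (Rx 11).
maride: reached.
yorol would need halate and syline (Rx 10), but halate never forms.
galate: reached.
syline: reached.
ionate: reached.
halate would need eldol and ionate (Rx 9), but eldol never forms.
Reached: maride, galate, syline, and ionate — 4 of the 6.

4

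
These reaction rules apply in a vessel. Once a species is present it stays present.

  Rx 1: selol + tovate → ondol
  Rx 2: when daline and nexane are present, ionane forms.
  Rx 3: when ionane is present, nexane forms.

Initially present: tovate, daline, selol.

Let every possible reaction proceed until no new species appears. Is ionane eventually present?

ionane would need daline and nexane (Rx 2), but nexane never forms.

No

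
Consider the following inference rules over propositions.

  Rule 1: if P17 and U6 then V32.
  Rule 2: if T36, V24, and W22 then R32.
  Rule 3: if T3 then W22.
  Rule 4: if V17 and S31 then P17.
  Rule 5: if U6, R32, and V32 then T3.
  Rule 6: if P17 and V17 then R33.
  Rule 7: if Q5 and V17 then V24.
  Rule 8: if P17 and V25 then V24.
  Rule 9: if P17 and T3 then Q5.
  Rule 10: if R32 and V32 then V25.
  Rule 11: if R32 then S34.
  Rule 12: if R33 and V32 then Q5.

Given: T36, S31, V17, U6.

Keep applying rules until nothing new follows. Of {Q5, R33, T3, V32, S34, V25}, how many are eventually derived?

V17 and S31 hold, so P17 follows (Rule 4).
P17 and U6 hold, so V32 follows (Rule 1).
From P17 and V17, Rule 6 gives R33.
From R33 and V32, Rule 12 gives Q5.
Q5: reached.
R33: reached.
T3 would need U6, R32, and V32 (Rule 5), but R32 is never established.
V32: reached.
S34 would need R32 (Rule 11), but R32 is never established.
V25 would need R32 and V32 (Rule 10), but R32 is never established.
Reached: Q5, R33, and V32 — 3 of the 6.

3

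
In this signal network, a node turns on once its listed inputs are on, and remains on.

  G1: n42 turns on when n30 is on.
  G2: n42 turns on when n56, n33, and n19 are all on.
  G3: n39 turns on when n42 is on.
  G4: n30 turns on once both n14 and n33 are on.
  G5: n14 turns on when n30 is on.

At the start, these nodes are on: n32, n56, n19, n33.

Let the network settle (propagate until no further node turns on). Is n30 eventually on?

No

n30 would need n14 and n33 (G4), but n14 never turns on.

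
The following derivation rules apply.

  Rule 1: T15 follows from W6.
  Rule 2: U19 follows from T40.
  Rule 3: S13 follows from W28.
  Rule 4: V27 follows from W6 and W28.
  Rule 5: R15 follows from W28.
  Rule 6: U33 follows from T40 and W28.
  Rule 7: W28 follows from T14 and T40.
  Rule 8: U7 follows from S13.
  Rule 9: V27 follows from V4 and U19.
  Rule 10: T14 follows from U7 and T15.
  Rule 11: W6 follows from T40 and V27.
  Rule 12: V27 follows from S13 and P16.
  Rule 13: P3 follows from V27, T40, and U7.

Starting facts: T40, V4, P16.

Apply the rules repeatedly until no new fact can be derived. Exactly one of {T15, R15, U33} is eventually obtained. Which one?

T40 holds, so U19 follows (Rule 2).
V4 and U19 hold, so V27 follows (Rule 9).
From T40 and V27, Rule 11 gives W6.
From W6, Rule 1 gives T15.
R15 would need W28 (Rule 5), but W28 is never established. U33 would need T40 and W28 (Rule 6), but W28 is never established.

T15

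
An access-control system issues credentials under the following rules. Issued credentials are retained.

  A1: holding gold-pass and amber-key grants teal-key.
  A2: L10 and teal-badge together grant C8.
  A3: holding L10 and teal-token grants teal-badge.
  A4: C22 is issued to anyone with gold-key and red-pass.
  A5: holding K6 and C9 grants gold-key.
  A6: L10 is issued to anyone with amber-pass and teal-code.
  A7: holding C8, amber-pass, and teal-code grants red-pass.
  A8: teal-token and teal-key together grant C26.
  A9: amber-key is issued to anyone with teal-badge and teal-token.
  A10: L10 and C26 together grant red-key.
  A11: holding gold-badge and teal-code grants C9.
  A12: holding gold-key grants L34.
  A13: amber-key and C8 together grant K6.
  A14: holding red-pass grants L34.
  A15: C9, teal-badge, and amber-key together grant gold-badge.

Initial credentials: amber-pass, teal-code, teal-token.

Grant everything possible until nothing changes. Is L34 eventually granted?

Yes

Holding amber-pass and teal-code grants L10 (A6).
Holding L10 and teal-token grants teal-badge (A3).
Holding L10 and teal-badge grants C8 (A2).
Holding C8, amber-pass, and teal-code grants red-pass (A7).
Holding red-pass grants L34 (A14).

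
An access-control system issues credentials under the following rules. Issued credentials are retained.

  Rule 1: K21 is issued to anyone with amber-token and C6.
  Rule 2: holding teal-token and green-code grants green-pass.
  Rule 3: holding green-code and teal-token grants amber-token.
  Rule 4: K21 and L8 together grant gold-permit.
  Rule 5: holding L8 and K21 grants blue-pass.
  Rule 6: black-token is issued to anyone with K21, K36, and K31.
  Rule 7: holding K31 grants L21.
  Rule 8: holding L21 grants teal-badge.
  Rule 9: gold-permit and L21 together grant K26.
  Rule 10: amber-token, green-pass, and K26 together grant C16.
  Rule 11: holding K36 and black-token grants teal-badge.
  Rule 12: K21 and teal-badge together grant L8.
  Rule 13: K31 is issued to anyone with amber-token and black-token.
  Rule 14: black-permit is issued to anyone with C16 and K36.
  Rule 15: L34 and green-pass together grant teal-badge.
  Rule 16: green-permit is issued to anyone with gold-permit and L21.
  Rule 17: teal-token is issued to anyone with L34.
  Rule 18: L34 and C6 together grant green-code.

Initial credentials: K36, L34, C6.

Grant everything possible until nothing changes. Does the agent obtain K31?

No

K31 would need amber-token and black-token (Rule 13), but black-token is never granted.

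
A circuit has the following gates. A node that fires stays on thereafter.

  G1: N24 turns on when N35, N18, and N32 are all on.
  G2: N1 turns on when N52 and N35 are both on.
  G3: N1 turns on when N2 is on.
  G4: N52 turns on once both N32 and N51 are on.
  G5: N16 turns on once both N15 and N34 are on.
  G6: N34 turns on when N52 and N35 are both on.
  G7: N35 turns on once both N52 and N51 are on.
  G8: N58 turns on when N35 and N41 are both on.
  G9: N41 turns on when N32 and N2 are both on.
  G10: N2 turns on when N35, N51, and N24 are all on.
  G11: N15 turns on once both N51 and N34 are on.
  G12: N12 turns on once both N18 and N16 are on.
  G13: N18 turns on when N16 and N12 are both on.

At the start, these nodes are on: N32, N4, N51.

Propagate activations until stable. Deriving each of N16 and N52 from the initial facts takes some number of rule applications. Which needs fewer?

N52: N32 and N51 are on, so N52 turns on (G4). [1 rule application]
N16: N32 and N51 are on, so N52 turns on (G4). G7: N52 and N51 on → N35 on. N52 and N35 are on, so N34 turns on (G6). G11: N51 and N34 on → N15 on. N15 and N34 are on, so N16 turns on (G5). [5 rule applications]
N52 needs fewer.

N52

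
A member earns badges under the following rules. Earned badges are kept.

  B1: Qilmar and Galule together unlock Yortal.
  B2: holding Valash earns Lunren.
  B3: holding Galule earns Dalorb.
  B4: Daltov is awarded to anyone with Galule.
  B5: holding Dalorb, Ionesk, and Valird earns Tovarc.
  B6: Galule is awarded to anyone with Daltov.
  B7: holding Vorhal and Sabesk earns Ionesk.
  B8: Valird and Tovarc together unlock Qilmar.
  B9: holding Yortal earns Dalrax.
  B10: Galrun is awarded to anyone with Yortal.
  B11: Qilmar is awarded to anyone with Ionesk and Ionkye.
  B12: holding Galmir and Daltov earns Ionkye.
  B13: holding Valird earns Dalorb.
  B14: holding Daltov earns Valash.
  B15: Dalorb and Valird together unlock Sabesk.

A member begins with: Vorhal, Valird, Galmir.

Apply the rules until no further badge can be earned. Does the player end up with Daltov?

Daltov would need Galule (B4), but Galule is never earned.

No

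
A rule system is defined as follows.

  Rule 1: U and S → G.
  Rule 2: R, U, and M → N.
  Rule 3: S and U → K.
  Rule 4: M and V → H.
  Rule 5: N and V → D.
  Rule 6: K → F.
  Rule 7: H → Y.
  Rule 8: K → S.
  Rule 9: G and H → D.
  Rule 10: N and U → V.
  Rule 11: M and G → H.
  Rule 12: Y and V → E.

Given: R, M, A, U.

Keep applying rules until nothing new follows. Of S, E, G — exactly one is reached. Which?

From R, U, and M, Rule 2 gives N.
From N and U, Rule 10 gives V.
M and V hold, so H follows (Rule 4).
From H, Rule 7 gives Y.
From Y and V, Rule 12 gives E.
S would need K (Rule 8), but K is never established. G would need U and S (Rule 1), but S is never established.

E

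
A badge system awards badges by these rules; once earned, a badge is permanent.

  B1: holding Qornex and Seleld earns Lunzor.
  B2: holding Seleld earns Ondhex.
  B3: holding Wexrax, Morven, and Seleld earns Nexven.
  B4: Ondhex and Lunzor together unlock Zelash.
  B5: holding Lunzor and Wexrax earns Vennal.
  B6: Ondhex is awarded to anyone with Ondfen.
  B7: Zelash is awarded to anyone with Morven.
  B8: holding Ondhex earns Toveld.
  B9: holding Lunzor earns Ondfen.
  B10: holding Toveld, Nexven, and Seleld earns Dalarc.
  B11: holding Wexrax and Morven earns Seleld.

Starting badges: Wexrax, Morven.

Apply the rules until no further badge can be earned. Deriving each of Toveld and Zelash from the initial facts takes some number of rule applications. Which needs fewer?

Zelash

Zelash: With Morven, Zelash is earned (B7). [1 rule application]
Toveld: With Wexrax and Morven, Seleld is earned (B11). With Seleld, Ondhex is earned (B2). With Ondhex, Toveld is earned (B8). [3 rule applications]
Zelash needs fewer.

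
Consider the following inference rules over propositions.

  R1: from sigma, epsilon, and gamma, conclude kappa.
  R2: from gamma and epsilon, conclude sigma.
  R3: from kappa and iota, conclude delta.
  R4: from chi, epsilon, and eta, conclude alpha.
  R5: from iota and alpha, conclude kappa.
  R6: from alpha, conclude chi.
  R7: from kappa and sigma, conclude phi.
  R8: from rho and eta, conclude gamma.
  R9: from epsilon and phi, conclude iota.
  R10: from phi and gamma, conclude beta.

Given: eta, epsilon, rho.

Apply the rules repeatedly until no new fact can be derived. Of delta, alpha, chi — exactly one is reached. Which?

delta

rho and eta hold, so gamma follows (R8).
From gamma and epsilon, R2 gives sigma.
From sigma, epsilon, and gamma, R1 gives kappa.
From kappa and sigma, R7 gives phi.
From epsilon and phi, R9 gives iota.
From kappa and iota, R3 gives delta.
chi would need alpha (R6), but alpha is never established. alpha would need chi, epsilon, and eta (R4), but chi is never established.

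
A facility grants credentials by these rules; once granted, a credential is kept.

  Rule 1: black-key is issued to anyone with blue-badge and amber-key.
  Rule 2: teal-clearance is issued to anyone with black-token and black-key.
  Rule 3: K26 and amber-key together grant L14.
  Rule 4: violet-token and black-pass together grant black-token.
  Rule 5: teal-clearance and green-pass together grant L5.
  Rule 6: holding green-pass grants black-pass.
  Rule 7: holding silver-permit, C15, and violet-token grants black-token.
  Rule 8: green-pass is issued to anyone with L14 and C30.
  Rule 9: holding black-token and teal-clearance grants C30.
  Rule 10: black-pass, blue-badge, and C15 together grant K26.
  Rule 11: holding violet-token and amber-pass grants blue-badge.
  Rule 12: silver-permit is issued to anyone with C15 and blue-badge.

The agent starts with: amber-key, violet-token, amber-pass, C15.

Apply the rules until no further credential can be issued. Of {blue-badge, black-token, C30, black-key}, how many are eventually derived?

Holding violet-token and amber-pass grants blue-badge (Rule 11).
Holding C15 and blue-badge grants silver-permit (Rule 12).
Holding blue-badge and amber-key grants black-key (Rule 1).
Holding silver-permit, C15, and violet-token grants black-token (Rule 7).
Holding black-token and black-key grants teal-clearance (Rule 2).
Holding black-token and teal-clearance grants C30 (Rule 9).
blue-badge: reached.
black-token: reached.
C30: reached.
black-key: reached.
All 4 are reached.

4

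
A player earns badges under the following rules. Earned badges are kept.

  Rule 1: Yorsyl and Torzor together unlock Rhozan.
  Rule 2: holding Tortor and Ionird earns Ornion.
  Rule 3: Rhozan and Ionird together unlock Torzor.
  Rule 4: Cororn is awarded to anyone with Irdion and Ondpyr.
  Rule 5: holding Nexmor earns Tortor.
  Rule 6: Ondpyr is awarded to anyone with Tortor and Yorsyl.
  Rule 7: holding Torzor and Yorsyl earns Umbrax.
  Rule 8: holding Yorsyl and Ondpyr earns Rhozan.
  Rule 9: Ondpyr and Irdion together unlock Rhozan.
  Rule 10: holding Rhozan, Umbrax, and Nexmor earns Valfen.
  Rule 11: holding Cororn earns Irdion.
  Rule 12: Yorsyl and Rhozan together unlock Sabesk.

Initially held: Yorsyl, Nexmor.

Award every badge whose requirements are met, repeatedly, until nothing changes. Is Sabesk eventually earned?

Yes

With Nexmor, Tortor is earned (Rule 5).
With Tortor and Yorsyl, Ondpyr is earned (Rule 6).
With Yorsyl and Ondpyr, Rhozan is earned (Rule 8).
With Yorsyl and Rhozan, Sabesk is earned (Rule 12).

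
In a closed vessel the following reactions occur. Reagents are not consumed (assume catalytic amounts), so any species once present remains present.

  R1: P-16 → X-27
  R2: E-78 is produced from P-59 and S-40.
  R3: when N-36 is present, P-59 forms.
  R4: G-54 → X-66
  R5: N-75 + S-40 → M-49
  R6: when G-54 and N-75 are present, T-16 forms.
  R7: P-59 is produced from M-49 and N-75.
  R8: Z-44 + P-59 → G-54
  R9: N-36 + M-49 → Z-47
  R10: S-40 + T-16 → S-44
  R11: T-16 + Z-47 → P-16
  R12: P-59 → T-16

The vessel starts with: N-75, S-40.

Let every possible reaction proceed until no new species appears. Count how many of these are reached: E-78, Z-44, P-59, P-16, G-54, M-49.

N-75 and S-40 present → M-49 forms (R5).
M-49 and N-75 present → P-59 forms (R7).
P-59 and S-40 present → E-78 forms (R2).
E-78: reached.
No rule produces Z-44, and it is not given.
P-59: reached.
P-16 would need T-16 and Z-47 (R11), but Z-47 never forms.
G-54 would need Z-44 and P-59 (R8), but Z-44 never forms.
M-49: reached.
Reached: E-78, P-59, and M-49 — 3 of the 6.

3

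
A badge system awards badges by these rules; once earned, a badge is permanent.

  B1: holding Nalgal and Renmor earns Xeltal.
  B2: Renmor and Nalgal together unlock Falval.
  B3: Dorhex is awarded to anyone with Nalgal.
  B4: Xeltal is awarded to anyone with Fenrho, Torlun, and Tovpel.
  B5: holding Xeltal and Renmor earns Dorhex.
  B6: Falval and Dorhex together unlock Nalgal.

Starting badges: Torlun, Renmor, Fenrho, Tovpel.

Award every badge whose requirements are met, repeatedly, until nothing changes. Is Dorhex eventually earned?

Yes

With Fenrho, Torlun, and Tovpel, Xeltal is earned (B4).
With Xeltal and Renmor, Dorhex is earned (B5).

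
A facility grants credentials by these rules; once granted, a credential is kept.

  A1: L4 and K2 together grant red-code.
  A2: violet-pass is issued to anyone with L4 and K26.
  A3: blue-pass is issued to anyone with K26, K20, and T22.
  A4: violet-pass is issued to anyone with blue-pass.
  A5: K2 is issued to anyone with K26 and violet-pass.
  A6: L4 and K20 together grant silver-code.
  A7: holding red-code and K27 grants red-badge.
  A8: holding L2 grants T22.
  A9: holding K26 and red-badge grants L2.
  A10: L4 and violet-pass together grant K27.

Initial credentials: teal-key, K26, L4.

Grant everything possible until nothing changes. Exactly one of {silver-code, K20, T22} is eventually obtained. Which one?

T22

Holding L4 and K26 grants violet-pass (A2).
Holding K26 and violet-pass grants K2 (A5).
Holding L4 and violet-pass grants K27 (A10).
Holding L4 and K2 grants red-code (A1).
Holding red-code and K27 grants red-badge (A7).
Holding K26 and red-badge grants L2 (A9).
Holding L2 grants T22 (A8).
No rule produces K20, and it is not given. silver-code would need L4 and K20 (A6), but K20 is never granted.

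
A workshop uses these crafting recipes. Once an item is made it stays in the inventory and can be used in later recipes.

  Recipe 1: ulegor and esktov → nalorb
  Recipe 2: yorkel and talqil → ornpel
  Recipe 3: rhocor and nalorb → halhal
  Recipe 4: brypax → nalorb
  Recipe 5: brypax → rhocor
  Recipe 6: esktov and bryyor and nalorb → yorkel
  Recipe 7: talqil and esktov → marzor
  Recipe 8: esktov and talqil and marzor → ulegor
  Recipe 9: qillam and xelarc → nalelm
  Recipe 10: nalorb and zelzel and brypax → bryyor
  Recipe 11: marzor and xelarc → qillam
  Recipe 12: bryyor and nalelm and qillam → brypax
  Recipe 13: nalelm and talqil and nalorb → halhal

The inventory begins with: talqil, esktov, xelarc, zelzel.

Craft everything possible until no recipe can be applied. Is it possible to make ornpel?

No

ornpel would need yorkel and talqil (Recipe 2), but yorkel is never obtained.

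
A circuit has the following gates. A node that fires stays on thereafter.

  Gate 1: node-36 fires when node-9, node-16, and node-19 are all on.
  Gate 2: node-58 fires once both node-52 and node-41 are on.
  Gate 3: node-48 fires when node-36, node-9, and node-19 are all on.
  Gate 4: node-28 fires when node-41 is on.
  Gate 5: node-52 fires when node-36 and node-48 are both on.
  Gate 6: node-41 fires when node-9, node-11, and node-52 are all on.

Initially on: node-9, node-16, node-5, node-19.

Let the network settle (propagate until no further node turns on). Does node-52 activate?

Gate 1: node-9, node-16, and node-19 on → node-36 on.
node-36, node-9, and node-19 are on, so node-48 fires (Gate 3).
Gate 5: node-36 and node-48 on → node-52 on.

Yes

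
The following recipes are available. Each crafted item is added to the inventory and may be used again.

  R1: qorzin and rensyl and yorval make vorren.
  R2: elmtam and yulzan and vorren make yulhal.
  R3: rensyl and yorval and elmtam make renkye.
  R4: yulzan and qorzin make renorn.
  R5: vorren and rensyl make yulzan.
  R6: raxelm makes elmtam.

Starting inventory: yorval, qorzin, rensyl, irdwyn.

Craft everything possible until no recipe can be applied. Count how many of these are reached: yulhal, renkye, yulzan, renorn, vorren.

3

Using R1, qorzin, rensyl, and yorval make vorren.
vorren and rensyl → yulzan (R5).
Using R4, yulzan and qorzin make renorn.
yulhal would need elmtam, yulzan, and vorren (R2), but elmtam is never obtained.
renkye would need rensyl, yorval, and elmtam (R3), but elmtam is never obtained.
yulzan: reached.
renorn: reached.
vorren: reached.
Reached: yulzan, renorn, and vorren — 3 of the 5.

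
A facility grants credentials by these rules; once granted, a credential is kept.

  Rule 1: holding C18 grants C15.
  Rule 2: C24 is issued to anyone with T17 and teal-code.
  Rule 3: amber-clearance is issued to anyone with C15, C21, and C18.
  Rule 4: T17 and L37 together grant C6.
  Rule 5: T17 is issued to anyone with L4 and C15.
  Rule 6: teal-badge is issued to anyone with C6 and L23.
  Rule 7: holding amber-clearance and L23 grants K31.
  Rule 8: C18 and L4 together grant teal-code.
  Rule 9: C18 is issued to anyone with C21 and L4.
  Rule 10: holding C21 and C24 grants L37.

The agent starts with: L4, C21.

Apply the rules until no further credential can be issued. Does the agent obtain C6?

Yes

Holding C21 and L4 grants C18 (Rule 9).
Holding C18 and L4 grants teal-code (Rule 8).
Holding C18 grants C15 (Rule 1).
Holding L4 and C15 grants T17 (Rule 5).
Holding T17 and teal-code grants C24 (Rule 2).
Holding C21 and C24 grants L37 (Rule 10).
Holding T17 and L37 grants C6 (Rule 4).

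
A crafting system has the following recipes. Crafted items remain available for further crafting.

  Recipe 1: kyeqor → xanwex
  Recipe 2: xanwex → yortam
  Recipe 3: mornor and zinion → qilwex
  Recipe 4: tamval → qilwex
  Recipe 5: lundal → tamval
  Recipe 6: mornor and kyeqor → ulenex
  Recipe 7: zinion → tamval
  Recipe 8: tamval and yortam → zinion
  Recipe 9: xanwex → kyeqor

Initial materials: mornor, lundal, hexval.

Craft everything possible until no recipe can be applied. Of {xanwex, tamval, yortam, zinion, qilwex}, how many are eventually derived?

2

Using Recipe 5, lundal makes tamval.
Using Recipe 4, tamval makes qilwex.
xanwex would need kyeqor (Recipe 1), but kyeqor is never obtained.
tamval: reached.
yortam would need xanwex (Recipe 2), but xanwex is never obtained.
zinion would need tamval and yortam (Recipe 8), but yortam is never obtained.
qilwex: reached.
Reached: tamval and qilwex — 2 of the 5.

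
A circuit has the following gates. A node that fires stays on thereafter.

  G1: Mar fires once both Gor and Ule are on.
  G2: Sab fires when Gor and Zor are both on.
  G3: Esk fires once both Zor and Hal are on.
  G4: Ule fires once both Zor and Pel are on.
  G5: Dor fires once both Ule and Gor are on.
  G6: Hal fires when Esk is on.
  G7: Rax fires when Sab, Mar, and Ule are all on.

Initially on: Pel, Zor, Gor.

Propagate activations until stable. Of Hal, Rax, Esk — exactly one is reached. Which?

G2: Gor and Zor on → Sab on.
G4: Zor and Pel on → Ule on.
G1: Gor and Ule on → Mar on.
Sab, Mar, and Ule are on, so Rax fires (G7).
Hal would need Esk (G6), but Esk never turns on. Esk would need Zor and Hal (G3), but Hal never turns on.

Rax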